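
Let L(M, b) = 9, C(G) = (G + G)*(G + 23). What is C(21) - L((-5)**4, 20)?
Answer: 1839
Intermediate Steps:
C(G) = 2*G*(23 + G) (C(G) = (2*G)*(23 + G) = 2*G*(23 + G))
C(21) - L((-5)**4, 20) = 2*21*(23 + 21) - 1*9 = 2*21*44 - 9 = 1848 - 9 = 1839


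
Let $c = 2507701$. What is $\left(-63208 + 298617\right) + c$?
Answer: $2743110$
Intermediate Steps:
$\left(-63208 + 298617\right) + c = \left(-63208 + 298617\right) + 2507701 = 235409 + 2507701 = 2743110$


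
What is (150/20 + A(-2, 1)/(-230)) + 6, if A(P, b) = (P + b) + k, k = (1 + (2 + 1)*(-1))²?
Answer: 1551/115 ≈ 13.487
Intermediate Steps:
k = 4 (k = (1 + 3*(-1))² = (1 - 3)² = (-2)² = 4)
A(P, b) = 4 + P + b (A(P, b) = (P + b) + 4 = 4 + P + b)
(150/20 + A(-2, 1)/(-230)) + 6 = (150/20 + (4 - 2 + 1)/(-230)) + 6 = (150*(1/20) + 3*(-1/230)) + 6 = (15/2 - 3/230) + 6 = 861/115 + 6 = 1551/115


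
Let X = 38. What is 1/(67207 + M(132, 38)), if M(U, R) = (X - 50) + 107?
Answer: 1/67302 ≈ 1.4858e-5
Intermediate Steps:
M(U, R) = 95 (M(U, R) = (38 - 50) + 107 = -12 + 107 = 95)
1/(67207 + M(132, 38)) = 1/(67207 + 95) = 1/67302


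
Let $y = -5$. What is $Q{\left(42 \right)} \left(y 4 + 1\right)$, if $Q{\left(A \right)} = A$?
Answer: $-798$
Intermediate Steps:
$Q{\left(42 \right)} \left(y 4 + 1\right) = 42 \left(\left(-5\right) 4 + 1\right) = 42 \left(-20 + 1\right) = 42 \left(-19\right) = -798$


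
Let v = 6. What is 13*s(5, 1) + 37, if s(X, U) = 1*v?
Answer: 115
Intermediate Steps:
s(X, U) = 6 (s(X, U) = 1*6 = 6)
13*s(5, 1) + 37 = 13*6 + 37 = 78 + 37 = 115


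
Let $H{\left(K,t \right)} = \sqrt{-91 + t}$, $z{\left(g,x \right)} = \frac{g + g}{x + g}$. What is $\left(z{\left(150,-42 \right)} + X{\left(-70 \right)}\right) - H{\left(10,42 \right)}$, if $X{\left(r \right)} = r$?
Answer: $- \frac{605}{9} - 7 i \approx -67.222 - 7.0 i$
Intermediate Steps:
$z{\left(g,x \right)} = \frac{2 g}{g + x}$
$\left(z{\left(150,-42 \right)} + X{\left(-70 \right)}\right) - H{\left(10,42 \right)} = \left(2 \cdot 150 \frac{1}{150 - 42} - 70\right) - \sqrt{-91 + 42} = \left(2 \cdot 150 \cdot \frac{1}{108} - 70\right) - \sqrt{-49} = \left(2 \cdot 150 \cdot \frac{1}{108} - 70\right) - 7 i = \left(\frac{25}{9} - 70\right) - 7 i = - \frac{605}{9} - 7 i$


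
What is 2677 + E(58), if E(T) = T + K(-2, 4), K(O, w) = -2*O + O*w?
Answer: 2731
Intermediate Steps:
E(T) = -4 + T (E(T) = T - 2*(-2 + 4) = T - 2*2 = T - 4 = -4 + T)
2677 + E(58) = 2677 + (-4 + 58) = 2677 + 54 = 2731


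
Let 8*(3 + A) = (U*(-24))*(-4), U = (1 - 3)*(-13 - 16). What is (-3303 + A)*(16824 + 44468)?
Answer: -159972120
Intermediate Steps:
U = 58 (U = -2*(-29) = 58)
A = 693 (A = -3 + ((58*(-24))*(-4))/8 = -3 + (-1392*(-4))/8 = -3 + (1/8)*5568 = -3 + 696 = 693)
(-3303 + A)*(16824 + 44468) = (-3303 + 693)*(16824 + 44468) = -2610*61292 = -159972120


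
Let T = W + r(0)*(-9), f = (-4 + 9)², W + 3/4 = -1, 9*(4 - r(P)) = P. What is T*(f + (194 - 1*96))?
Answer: -18573/4 ≈ -4643.3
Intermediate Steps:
r(P) = 4 - P/9
W = -7/4 (W = -¾ - 1 = -7/4 ≈ -1.7500)
f = 25 (f = 5² = 25)
T = -151/4 (T = -7/4 + (4 - ⅑*0)*(-9) = -7/4 + (4 + 0)*(-9) = -7/4 + 4*(-9) = -7/4 - 36 = -151/4 ≈ -37.750)
T*(f + (194 - 1*96)) = -151*(25 + (194 - 1*96))/4 = -151*(25 + (194 - 96))/4 = -151*(25 + 98)/4 = -151/4*123 = -18573/4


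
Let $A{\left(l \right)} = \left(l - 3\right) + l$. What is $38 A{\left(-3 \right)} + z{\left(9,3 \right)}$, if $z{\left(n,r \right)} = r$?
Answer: $-339$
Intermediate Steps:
$A{\left(l \right)} = -3 + 2 l$ ($A{\left(l \right)} = \left(-3 + l\right) + l = -3 + 2 l$)
$38 A{\left(-3 \right)} + z{\left(9,3 \right)} = 38 \left(-3 + 2 \left(-3\right)\right) + 3 = 38 \left(-3 - 6\right) + 3 = 38 \left(-9\right) + 3 = -342 + 3 = -339$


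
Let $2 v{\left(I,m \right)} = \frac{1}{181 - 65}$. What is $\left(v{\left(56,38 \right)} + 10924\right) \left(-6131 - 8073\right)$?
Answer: $- \frac{8999544319}{58} \approx -1.5516 \cdot 10^{8}$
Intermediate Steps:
$v{\left(I,m \right)} = \frac{1}{232}$ ($v{\left(I,m \right)} = \frac{1}{2 \left(181 - 65\right)} = \frac{1}{2 \cdot 116} = \frac{1}{2} \cdot \frac{1}{116} = \frac{1}{232}$)
$\left(v{\left(56,38 \right)} + 10924\right) \left(-6131 - 8073\right) = \left(\frac{1}{232} + 10924\right) \left(-6131 - 8073\right) = \frac{2534369}{232} \left(-14204\right) = - \frac{8999544319}{58}$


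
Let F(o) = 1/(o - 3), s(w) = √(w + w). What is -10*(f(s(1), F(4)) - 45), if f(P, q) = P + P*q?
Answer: 450 - 20*√2 ≈ 421.72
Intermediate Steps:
s(w) = √2*√w (s(w) = √(2*w) = √2*√w)
F(o) = 1/(-3 + o)
-10*(f(s(1), F(4)) - 45) = -10*((√2*√1)*(1 + 1/(-3 + 4)) - 45) = -10*((√2*1)*(1 + 1/1) - 45) = -10*(√2*(1 + 1) - 45) = -10*(√2*2 - 45) = -10*(2*√2 - 45) = -10*(-45 + 2*√2) = 450 - 20*√2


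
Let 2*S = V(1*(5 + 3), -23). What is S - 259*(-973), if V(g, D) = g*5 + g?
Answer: 252031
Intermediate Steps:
V(g, D) = 6*g (V(g, D) = 5*g + g = 6*g)
S = 24 (S = (6*(1*(5 + 3)))/2 = (6*(1*8))/2 = (6*8)/2 = (½)*48 = 24)
S - 259*(-973) = 24 - 259*(-973) = 24 + 252007 = 252031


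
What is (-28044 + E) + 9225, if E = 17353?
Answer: -1466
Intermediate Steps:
(-28044 + E) + 9225 = (-28044 + 17353) + 9225 = -10691 + 9225 = -1466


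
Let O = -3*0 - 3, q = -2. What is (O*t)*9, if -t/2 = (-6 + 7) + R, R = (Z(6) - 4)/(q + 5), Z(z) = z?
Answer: 90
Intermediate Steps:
R = ⅔ (R = (6 - 4)/(-2 + 5) = 2/3 = 2*(⅓) = ⅔ ≈ 0.66667)
O = -3 (O = 0 - 3 = -3)
t = -10/3 (t = -2*((-6 + 7) + ⅔) = -2*(1 + ⅔) = -2*5/3 = -10/3 ≈ -3.3333)
(O*t)*9 = -3*(-10/3)*9 = 10*9 = 90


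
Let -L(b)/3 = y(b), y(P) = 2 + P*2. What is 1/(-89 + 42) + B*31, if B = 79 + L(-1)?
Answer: 115102/47 ≈ 2449.0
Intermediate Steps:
y(P) = 2 + 2*P
L(b) = -6 - 6*b (L(b) = -3*(2 + 2*b) = -6 - 6*b)
B = 79 (B = 79 + (-6 - 6*(-1)) = 79 + (-6 + 6) = 79 + 0 = 79)
1/(-89 + 42) + B*31 = 1/(-89 + 42) + 79*31 = 1/(-47) + 2449 = -1/47 + 2449 = 115102/47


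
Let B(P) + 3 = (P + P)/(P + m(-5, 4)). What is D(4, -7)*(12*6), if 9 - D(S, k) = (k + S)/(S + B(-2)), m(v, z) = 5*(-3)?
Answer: 5760/7 ≈ 822.86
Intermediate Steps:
m(v, z) = -15
B(P) = -3 + 2*P/(-15 + P) (B(P) = -3 + (P + P)/(P - 15) = -3 + (2*P)/(-15 + P) = -3 + 2*P/(-15 + P))
D(S, k) = 9 - (S + k)/(-47/17 + S) (D(S, k) = 9 - (k + S)/(S + (45 - 1*(-2))/(-15 - 2)) = 9 - (S + k)/(S + (45 + 2)/(-17)) = 9 - (S + k)/(S - 1/17*47) = 9 - (S + k)/(S - 47/17) = 9 - (S + k)/(-47/17 + S))
D(4, -7)*(12*6) = ((-423 - 17*(-7) + 136*4)/(-47 + 17*4))*(12*6) = ((-423 + 119 + 544)/(-47 + 68))*72 = (240/21)*72 = ((1/21)*240)*72 = (80/7)*72 = 5760/7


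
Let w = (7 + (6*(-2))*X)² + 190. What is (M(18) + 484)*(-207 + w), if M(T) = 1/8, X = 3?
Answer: 398919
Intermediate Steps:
M(T) = ⅛
w = 1031 (w = (7 + (6*(-2))*3)² + 190 = (7 - 12*3)² + 190 = (7 - 36)² + 190 = (-29)² + 190 = 841 + 190 = 1031)
(M(18) + 484)*(-207 + w) = (⅛ + 484)*(-207 + 1031) = (3873/8)*824 = 398919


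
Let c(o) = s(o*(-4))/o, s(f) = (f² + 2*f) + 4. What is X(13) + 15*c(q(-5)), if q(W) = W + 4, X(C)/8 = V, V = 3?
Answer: -396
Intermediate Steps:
X(C) = 24 (X(C) = 8*3 = 24)
q(W) = 4 + W
s(f) = 4 + f² + 2*f
c(o) = (4 - 8*o + 16*o²)/o (c(o) = (4 + (o*(-4))² + 2*(o*(-4)))/o = (4 + (-4*o)² + 2*(-4*o))/o = (4 + 16*o² - 8*o)/o = (4 - 8*o + 16*o²)/o)
X(13) + 15*c(q(-5)) = 24 + 15*(-8 + 4/(4 - 5) + 16*(4 - 5)) = 24 + 15*(-8 + 4/(-1) + 16*(-1)) = 24 + 15*(-8 + 4*(-1) - 16) = 24 + 15*(-8 - 4 - 16) = 24 + 15*(-28) = 24 - 420 = -396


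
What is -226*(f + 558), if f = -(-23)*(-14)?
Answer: -53336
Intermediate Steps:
f = -322 (f = -1*322 = -322)
-226*(f + 558) = -226*(-322 + 558) = -226*236 = -53336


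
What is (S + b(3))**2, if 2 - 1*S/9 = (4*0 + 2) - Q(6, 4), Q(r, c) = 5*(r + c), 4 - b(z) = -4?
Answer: 209764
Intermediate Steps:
b(z) = 8 (b(z) = 4 - 1*(-4) = 4 + 4 = 8)
Q(r, c) = 5*c + 5*r (Q(r, c) = 5*(c + r) = 5*c + 5*r)
S = 450 (S = 18 - 9*((4*0 + 2) - (5*4 + 5*6)) = 18 - 9*((0 + 2) - (20 + 30)) = 18 - 9*(2 - 1*50) = 18 - 9*(2 - 50) = 18 - 9*(-48) = 18 + 432 = 450)
(S + b(3))**2 = (450 + 8)**2 = 458**2 = 209764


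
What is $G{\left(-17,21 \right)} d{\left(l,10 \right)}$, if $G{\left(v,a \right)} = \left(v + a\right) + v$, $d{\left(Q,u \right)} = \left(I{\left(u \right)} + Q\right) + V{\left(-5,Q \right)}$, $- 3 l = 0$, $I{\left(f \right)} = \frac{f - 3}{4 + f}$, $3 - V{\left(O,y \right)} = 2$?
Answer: $- \frac{39}{2} \approx -19.5$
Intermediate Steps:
$V{\left(O,y \right)} = 1$ ($V{\left(O,y \right)} = 3 - 2 = 1$)
$I{\left(f \right)} = \frac{-3 + f}{4 + f}$
$l = 0$ ($l = \left(- \frac{1}{3}\right) 0 = 0$)
$d{\left(Q,u \right)} = 1 + Q + \frac{-3 + u}{4 + u}$ ($d{\left(Q,u \right)} = \left(\frac{-3 + u}{4 + u} + Q\right) + 1 = \left(Q + \frac{-3 + u}{4 + u}\right) + 1 = 1 + Q + \frac{-3 + u}{4 + u}$)
$G{\left(v,a \right)} = a + 2 v$ ($G{\left(v,a \right)} = \left(a + v\right) + v = a + 2 v$)
$G{\left(-17,21 \right)} d{\left(l,10 \right)} = \left(21 + 2 \left(-17\right)\right) \frac{-3 + 10 + \left(1 + 0\right) \left(4 + 10\right)}{4 + 10} = \left(21 - 34\right) \frac{-3 + 10 + 1 \cdot 14}{14} = - 13 \frac{-3 + 10 + 14}{14} = - 13 \cdot \frac{1}{14} \cdot 21 = \left(-13\right) \frac{3}{2} = - \frac{39}{2}$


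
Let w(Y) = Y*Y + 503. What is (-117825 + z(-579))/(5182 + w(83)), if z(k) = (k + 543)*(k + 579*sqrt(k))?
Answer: -96981/12574 - 10422*I*sqrt(579)/6287 ≈ -7.7128 - 39.888*I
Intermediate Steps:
w(Y) = 503 + Y**2 (w(Y) = Y**2 + 503 = 503 + Y**2)
z(k) = (543 + k)*(k + 579*sqrt(k))
(-117825 + z(-579))/(5182 + w(83)) = (-117825 + ((-579)**2 + 543*(-579) + 579*(-579)**(3/2) + 314397*sqrt(-579)))/(5182 + (503 + 83**2)) = (-117825 + (335241 - 314397 + 579*(-579*I*sqrt(579)) + 314397*(I*sqrt(579))))/(5182 + (503 + 6889)) = (-117825 + (335241 - 314397 - 335241*I*sqrt(579) + 314397*I*sqrt(579)))/(5182 + 7392) = (-117825 + (20844 - 20844*I*sqrt(579)))/12574 = (-96981 - 20844*I*sqrt(579))*(1/12574) = -96981/12574 - 10422*I*sqrt(579)/6287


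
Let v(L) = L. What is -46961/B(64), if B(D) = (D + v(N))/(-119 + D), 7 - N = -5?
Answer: 2582855/76 ≈ 33985.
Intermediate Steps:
N = 12 (N = 7 - 1*(-5) = 7 + 5 = 12)
B(D) = (12 + D)/(-119 + D) (B(D) = (D + 12)/(-119 + D) = (12 + D)/(-119 + D))
-46961/B(64) = -46961*(-119 + 64)/(12 + 64) = -46961/(76/(-55)) = -46961/((-1/55*76)) = -46961/(-76/55) = -46961*(-55/76) = 2582855/76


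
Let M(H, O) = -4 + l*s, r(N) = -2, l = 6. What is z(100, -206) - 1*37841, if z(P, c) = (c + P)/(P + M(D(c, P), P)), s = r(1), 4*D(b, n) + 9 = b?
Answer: -1589375/42 ≈ -37842.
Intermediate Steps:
D(b, n) = -9/4 + b/4
s = -2
M(H, O) = -16 (M(H, O) = -4 + 6*(-2) = -4 - 12 = -16)
z(P, c) = (P + c)/(-16 + P) (z(P, c) = (c + P)/(P - 16) = (P + c)/(-16 + P))
z(100, -206) - 1*37841 = (100 - 206)/(-16 + 100) - 1*37841 = -106/84 - 37841 = (1/84)*(-106) - 37841 = -53/42 - 37841 = -1589375/42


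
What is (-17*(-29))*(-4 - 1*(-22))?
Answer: 8874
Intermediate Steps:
(-17*(-29))*(-4 - 1*(-22)) = 493*(-4 + 22) = 493*18 = 8874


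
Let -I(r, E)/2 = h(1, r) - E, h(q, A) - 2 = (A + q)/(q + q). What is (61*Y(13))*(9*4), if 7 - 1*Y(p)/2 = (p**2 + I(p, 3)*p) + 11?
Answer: -74664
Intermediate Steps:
h(q, A) = 2 + (A + q)/(2*q) (h(q, A) = 2 + (A + q)/(q + q) = 2 + (A + q)/((2*q)) = 2 + (A + q)*(1/(2*q)) = 2 + (A + q)/(2*q))
I(r, E) = -5 - r + 2*E (I(r, E) = -2*((1/2)*(r + 5*1)/1 - E) = -2*((1/2)*1*(r + 5) - E) = -2*((1/2)*1*(5 + r) - E) = -2*((5/2 + r/2) - E) = -2*(5/2 + r/2 - E) = -5 - r + 2*E)
Y(p) = -8 - 2*p**2 - 2*p*(1 - p) (Y(p) = 14 - 2*((p**2 + (-5 - p + 2*3)*p) + 11) = 14 - 2*((p**2 + (-5 - p + 6)*p) + 11) = 14 - 2*((p**2 + (1 - p)*p) + 11) = 14 - 2*((p**2 + p*(1 - p)) + 11) = 14 - 2*(11 + p**2 + p*(1 - p)) = 14 + (-22 - 2*p**2 - 2*p*(1 - p)) = -8 - 2*p**2 - 2*p*(1 - p))
(61*Y(13))*(9*4) = (61*(-8 - 2*13))*(9*4) = (61*(-8 - 26))*36 = (61*(-34))*36 = -2074*36 = -74664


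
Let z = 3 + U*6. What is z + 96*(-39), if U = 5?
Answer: -3711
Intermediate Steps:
z = 33 (z = 3 + 5*6 = 3 + 30 = 33)
z + 96*(-39) = 33 + 96*(-39) = 33 - 3744 = -3711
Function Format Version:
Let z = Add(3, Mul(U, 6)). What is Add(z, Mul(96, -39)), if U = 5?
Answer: -3711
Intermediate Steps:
z = 33 (z = Add(3, Mul(5, 6)) = Add(3, 30) = 33)
Add(z, Mul(96, -39)) = Add(33, Mul(96, -39)) = Add(33, -3744) = -3711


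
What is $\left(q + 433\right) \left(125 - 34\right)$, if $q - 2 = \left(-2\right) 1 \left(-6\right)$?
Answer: $40677$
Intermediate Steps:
$q = 14$ ($q = 2 + \left(-2\right) 1 \left(-6\right) = 2 - -12 = 2 + 12 = 14$)
$\left(q + 433\right) \left(125 - 34\right) = \left(14 + 433\right) \left(125 - 34\right) = 447 \cdot 91 = 40677$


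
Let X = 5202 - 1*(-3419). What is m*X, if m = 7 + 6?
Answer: 112073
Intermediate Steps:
m = 13
X = 8621 (X = 5202 + 3419 = 8621)
m*X = 13*8621 = 112073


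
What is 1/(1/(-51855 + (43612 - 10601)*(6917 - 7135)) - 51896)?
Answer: -7248253/376155337689 ≈ -1.9269e-5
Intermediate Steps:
1/(1/(-51855 + (43612 - 10601)*(6917 - 7135)) - 51896) = 1/(1/(-51855 + 33011*(-218)) - 51896) = 1/(1/(-51855 - 7196398) - 51896) = 1/(1/(-7248253) - 51896) = 1/(-1/7248253 - 51896) = 1/(-376155337689/7248253) = -7248253/376155337689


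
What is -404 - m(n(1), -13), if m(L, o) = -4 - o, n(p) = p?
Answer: -413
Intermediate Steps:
-404 - m(n(1), -13) = -404 - (-4 - 1*(-13)) = -404 - (-4 + 13) = -404 - 1*9 = -404 - 9 = -413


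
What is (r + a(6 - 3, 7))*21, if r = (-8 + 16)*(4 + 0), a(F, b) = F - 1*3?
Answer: 672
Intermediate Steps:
a(F, b) = -3 + F (a(F, b) = F - 3 = -3 + F)
r = 32 (r = 8*4 = 32)
(r + a(6 - 3, 7))*21 = (32 + (-3 + (6 - 3)))*21 = (32 + (-3 + 3))*21 = (32 + 0)*21 = 32*21 = 672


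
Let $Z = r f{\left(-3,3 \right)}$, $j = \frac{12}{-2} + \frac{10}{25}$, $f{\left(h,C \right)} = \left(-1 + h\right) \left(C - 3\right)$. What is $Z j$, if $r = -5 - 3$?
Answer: $0$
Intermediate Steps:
$f{\left(h,C \right)} = \left(-1 + h\right) \left(-3 + C\right)$
$r = -8$
$j = - \frac{28}{5}$ ($j = 12 \left(- \frac{1}{2}\right) + 10 \cdot \frac{1}{25} = -6 + \frac{2}{5} = - \frac{28}{5} \approx -5.6$)
$Z = 0$ ($Z = - 8 \left(3 - 3 - -9 + 3 \left(-3\right)\right) = - 8 \left(3 - 3 + 9 - 9\right) = \left(-8\right) 0 = 0$)
$Z j = 0 \left(- \frac{28}{5}\right) = 0$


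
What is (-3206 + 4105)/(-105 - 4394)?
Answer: -899/4499 ≈ -0.19982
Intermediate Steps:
(-3206 + 4105)/(-105 - 4394) = 899/(-4499) = 899*(-1/4499) = -899/4499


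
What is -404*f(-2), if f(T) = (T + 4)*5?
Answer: -4040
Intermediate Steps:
f(T) = 20 + 5*T (f(T) = (4 + T)*5 = 20 + 5*T)
-404*f(-2) = -404*(20 + 5*(-2)) = -404*(20 - 10) = -404*10 = -4040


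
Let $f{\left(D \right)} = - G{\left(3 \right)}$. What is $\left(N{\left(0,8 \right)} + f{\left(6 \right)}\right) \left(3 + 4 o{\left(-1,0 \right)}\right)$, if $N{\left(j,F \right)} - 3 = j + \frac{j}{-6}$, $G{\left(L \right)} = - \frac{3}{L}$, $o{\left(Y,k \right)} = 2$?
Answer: $44$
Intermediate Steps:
$N{\left(j,F \right)} = 3 + \frac{5 j}{6}$ ($N{\left(j,F \right)} = 3 + \left(j + \frac{j}{-6}\right) = 3 + \left(j + j \left(- \frac{1}{6}\right)\right) = 3 + \left(j - \frac{j}{6}\right) = 3 + \frac{5 j}{6}$)
$f{\left(D \right)} = 1$ ($f{\left(D \right)} = - \frac{-3}{3} = \left(-1\right) \left(-1\right) = 1$)
$\left(N{\left(0,8 \right)} + f{\left(6 \right)}\right) \left(3 + 4 o{\left(-1,0 \right)}\right) = \left(\left(3 + \frac{5}{6} \cdot 0\right) + 1\right) \left(3 + 4 \cdot 2\right) = \left(\left(3 + 0\right) + 1\right) \left(3 + 8\right) = \left(3 + 1\right) 11 = 4 \cdot 11 = 44$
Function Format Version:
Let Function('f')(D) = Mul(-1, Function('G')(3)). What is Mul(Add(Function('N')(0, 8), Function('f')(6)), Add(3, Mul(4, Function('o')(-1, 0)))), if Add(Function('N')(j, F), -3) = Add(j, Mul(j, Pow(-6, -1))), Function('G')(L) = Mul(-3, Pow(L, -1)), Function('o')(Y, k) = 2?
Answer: 44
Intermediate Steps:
Function('N')(j, F) = Add(3, Mul(Rational(5, 6), j)) (Function('N')(j, F) = Add(3, Add(j, Mul(j, Pow(-6, -1)))) = Add(3, Add(j, Mul(j, Rational(-1, 6)))) = Add(3, Add(j, Mul(Rational(-1, 6), j))) = Add(3, Mul(Rational(5, 6), j)))
Function('f')(D) = 1 (Function('f')(D) = Mul(-1, Mul(-3, Pow(3, -1))) = Mul(-1, Mul(-3, Rational(1, 3))) = Mul(-1, -1) = 1)
Mul(Add(Function('N')(0, 8), Function('f')(6)), Add(3, Mul(4, Function('o')(-1, 0)))) = Mul(Add(Add(3, Mul(Rational(5, 6), 0)), 1), Add(3, Mul(4, 2))) = Mul(Add(Add(3, 0), 1), Add(3, 8)) = Mul(Add(3, 1), 11) = Mul(4, 11) = 44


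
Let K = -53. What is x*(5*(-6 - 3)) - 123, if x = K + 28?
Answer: 1002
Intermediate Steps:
x = -25 (x = -53 + 28 = -25)
x*(5*(-6 - 3)) - 123 = -125*(-6 - 3) - 123 = -125*(-9) - 123 = -25*(-45) - 123 = 1125 - 123 = 1002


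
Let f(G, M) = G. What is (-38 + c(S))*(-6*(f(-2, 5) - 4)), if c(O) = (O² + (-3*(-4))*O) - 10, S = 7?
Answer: 3060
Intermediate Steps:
c(O) = -10 + O² + 12*O (c(O) = (O² + 12*O) - 10 = -10 + O² + 12*O)
(-38 + c(S))*(-6*(f(-2, 5) - 4)) = (-38 + (-10 + 7² + 12*7))*(-6*(-2 - 4)) = (-38 + (-10 + 49 + 84))*(-6*(-6)) = (-38 + 123)*36 = 85*36 = 3060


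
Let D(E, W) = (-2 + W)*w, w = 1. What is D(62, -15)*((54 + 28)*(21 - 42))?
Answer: 29274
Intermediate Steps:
D(E, W) = -2 + W (D(E, W) = (-2 + W)*1 = -2 + W)
D(62, -15)*((54 + 28)*(21 - 42)) = (-2 - 15)*((54 + 28)*(21 - 42)) = -1394*(-21) = -17*(-1722) = 29274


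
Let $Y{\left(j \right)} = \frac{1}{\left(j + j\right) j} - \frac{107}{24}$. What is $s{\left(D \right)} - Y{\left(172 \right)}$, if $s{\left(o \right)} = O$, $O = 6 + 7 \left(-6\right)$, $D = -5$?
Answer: $- \frac{5598775}{177504} \approx -31.542$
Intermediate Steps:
$Y{\left(j \right)} = - \frac{107}{24} + \frac{1}{2 j^{2}}$ ($Y{\left(j \right)} = \frac{1}{2 j j} - \frac{107}{24} = \frac{\frac{1}{2} \frac{1}{j}}{j} - \frac{107}{24} = \frac{1}{2 j^{2}} - \frac{107}{24} = - \frac{107}{24} + \frac{1}{2 j^{2}}$)
$O = -36$ ($O = 6 - 42 = -36$)
$s{\left(o \right)} = -36$
$s{\left(D \right)} - Y{\left(172 \right)} = -36 - \left(- \frac{107}{24} + \frac{1}{2 \cdot 29584}\right) = -36 - \left(- \frac{107}{24} + \frac{1}{2} \cdot \frac{1}{29584}\right) = -36 - \left(- \frac{107}{24} + \frac{1}{59168}\right) = -36 - - \frac{791369}{177504} = -36 + \frac{791369}{177504} = - \frac{5598775}{177504}$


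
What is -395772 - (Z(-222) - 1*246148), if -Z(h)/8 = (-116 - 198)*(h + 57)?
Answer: 264856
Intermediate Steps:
Z(h) = 143184 + 2512*h (Z(h) = -8*(-116 - 198)*(h + 57) = -(-2512)*(57 + h) = -8*(-17898 - 314*h) = 143184 + 2512*h)
-395772 - (Z(-222) - 1*246148) = -395772 - ((143184 + 2512*(-222)) - 1*246148) = -395772 - ((143184 - 557664) - 246148) = -395772 - (-414480 - 246148) = -395772 - 1*(-660628) = -395772 + 660628 = 264856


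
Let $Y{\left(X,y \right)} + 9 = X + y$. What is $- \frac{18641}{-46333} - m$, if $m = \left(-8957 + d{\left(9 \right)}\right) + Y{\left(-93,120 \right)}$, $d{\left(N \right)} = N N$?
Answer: $\frac{58633765}{6619} \approx 8858.4$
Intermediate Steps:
$Y{\left(X,y \right)} = -9 + X + y$ ($Y{\left(X,y \right)} = -9 + \left(X + y\right) = -9 + X + y$)
$d{\left(N \right)} = N^{2}$
$m = -8858$ ($m = \left(-8957 + 9^{2}\right) - -18 = \left(-8957 + 81\right) + 18 = -8876 + 18 = -8858$)
$- \frac{18641}{-46333} - m = - \frac{18641}{-46333} - -8858 = \left(-18641\right) \left(- \frac{1}{46333}\right) + 8858 = \frac{2663}{6619} + 8858 = \frac{58633765}{6619}$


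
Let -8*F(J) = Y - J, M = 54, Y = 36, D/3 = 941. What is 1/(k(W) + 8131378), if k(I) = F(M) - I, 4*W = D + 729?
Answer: 4/32521969 ≈ 1.2299e-7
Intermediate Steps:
D = 2823 (D = 3*941 = 2823)
W = 888 (W = (2823 + 729)/4 = (¼)*3552 = 888)
F(J) = -9/2 + J/8 (F(J) = -(36 - J)/8 = -9/2 + J/8)
k(I) = 9/4 - I (k(I) = (-9/2 + (⅛)*54) - I = (-9/2 + 27/4) - I = 9/4 - I)
1/(k(W) + 8131378) = 1/((9/4 - 1*888) + 8131378) = 1/((9/4 - 888) + 8131378) = 1/(-3543/4 + 8131378) = 1/(32521969/4) = 4/32521969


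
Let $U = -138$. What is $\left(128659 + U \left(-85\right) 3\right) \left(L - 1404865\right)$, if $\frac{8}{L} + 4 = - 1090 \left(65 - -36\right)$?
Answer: $- \frac{12671033625923491}{55047} \approx -2.3019 \cdot 10^{11}$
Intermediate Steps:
$L = - \frac{4}{55047}$ ($L = \frac{8}{-4 - 1090 \left(65 - -36\right)} = \frac{8}{-4 - 1090 \left(65 + 36\right)} = \frac{8}{-4 - 110090} = \frac{8}{-110094} = 8 \left(- \frac{1}{110094}\right) = - \frac{4}{55047} \approx -7.2665 \cdot 10^{-5}$)
$\left(128659 + U \left(-85\right) 3\right) \left(L - 1404865\right) = \left(128659 + \left(-138\right) \left(-85\right) 3\right) \left(- \frac{4}{55047} - 1404865\right) = \left(128659 + 11730 \cdot 3\right) \left(- \frac{77333603659}{55047}\right) = \left(128659 + 35190\right) \left(- \frac{77333603659}{55047}\right) = 163849 \left(- \frac{77333603659}{55047}\right) = - \frac{12671033625923491}{55047}$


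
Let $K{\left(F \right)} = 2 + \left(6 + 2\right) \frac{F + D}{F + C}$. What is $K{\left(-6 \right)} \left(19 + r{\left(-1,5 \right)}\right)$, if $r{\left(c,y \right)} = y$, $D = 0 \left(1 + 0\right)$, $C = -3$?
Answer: $176$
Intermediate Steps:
$D = 0$ ($D = 0 \cdot 1 = 0$)
$K{\left(F \right)} = 2 + \frac{8 F}{-3 + F}$ ($K{\left(F \right)} = 2 + \left(6 + 2\right) \frac{F + 0}{F - 3} = 2 + 8 \frac{F}{-3 + F} = 2 + \frac{8 F}{-3 + F}$)
$K{\left(-6 \right)} \left(19 + r{\left(-1,5 \right)}\right) = \frac{2 \left(-3 + 5 \left(-6\right)\right)}{-3 - 6} \left(19 + 5\right) = \frac{2 \left(-3 - 30\right)}{-9} \cdot 24 = 2 \left(- \frac{1}{9}\right) \left(-33\right) 24 = \frac{22}{3} \cdot 24 = 176$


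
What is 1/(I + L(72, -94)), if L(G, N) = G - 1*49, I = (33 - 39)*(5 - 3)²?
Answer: -1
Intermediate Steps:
I = -24 (I = -6*2² = -6*4 = -24)
L(G, N) = -49 + G (L(G, N) = G - 49 = -49 + G)
1/(I + L(72, -94)) = 1/(-24 + (-49 + 72)) = 1/(-24 + 23) = 1/(-1) = -1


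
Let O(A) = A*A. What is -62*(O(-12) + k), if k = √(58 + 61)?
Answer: -8928 - 62*√119 ≈ -9604.3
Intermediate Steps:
k = √119 ≈ 10.909
O(A) = A²
-62*(O(-12) + k) = -62*((-12)² + √119) = -62*(144 + √119) = -8928 - 62*√119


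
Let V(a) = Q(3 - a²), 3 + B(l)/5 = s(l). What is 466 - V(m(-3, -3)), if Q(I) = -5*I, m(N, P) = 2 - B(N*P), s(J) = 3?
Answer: 461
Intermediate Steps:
B(l) = 0 (B(l) = -15 + 5*3 = -15 + 15 = 0)
m(N, P) = 2 (m(N, P) = 2 - 1*0 = 2 + 0 = 2)
V(a) = -15 + 5*a² (V(a) = -5*(3 - a²) = -15 + 5*a²)
466 - V(m(-3, -3)) = 466 - (-15 + 5*2²) = 466 - (-15 + 5*4) = 466 - (-15 + 20) = 466 - 1*5 = 466 - 5 = 461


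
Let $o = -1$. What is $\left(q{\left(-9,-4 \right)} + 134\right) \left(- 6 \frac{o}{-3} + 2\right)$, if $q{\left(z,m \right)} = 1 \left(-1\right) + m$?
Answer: $0$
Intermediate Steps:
$q{\left(z,m \right)} = -1 + m$
$\left(q{\left(-9,-4 \right)} + 134\right) \left(- 6 \frac{o}{-3} + 2\right) = \left(\left(-1 - 4\right) + 134\right) \left(- 6 \left(- \frac{1}{-3}\right) + 2\right) = \left(-5 + 134\right) \left(- 6 \left(\left(-1\right) \left(- \frac{1}{3}\right)\right) + 2\right) = 129 \left(\left(-6\right) \frac{1}{3} + 2\right) = 129 \left(-2 + 2\right) = 129 \cdot 0 = 0$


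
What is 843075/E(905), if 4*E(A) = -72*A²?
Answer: -3747/65522 ≈ -0.057187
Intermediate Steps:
E(A) = -18*A² (E(A) = (-72*A²)/4 = -18*A²)
843075/E(905) = 843075/((-18*905²)) = 843075/((-18*819025)) = 843075/(-14742450) = 843075*(-1/14742450) = -3747/65522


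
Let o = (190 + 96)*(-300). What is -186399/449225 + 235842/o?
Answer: -812927711/256956700 ≈ -3.1637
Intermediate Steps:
o = -85800 (o = 286*(-300) = -85800)
-186399/449225 + 235842/o = -186399/449225 + 235842/(-85800) = -186399*1/449225 + 235842*(-1/85800) = -186399/449225 - 39307/14300 = -812927711/256956700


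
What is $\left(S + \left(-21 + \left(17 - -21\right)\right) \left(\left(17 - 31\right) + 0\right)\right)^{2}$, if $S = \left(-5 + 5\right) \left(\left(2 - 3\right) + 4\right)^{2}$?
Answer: $56644$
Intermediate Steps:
$S = 0$ ($S = 0 \left(-1 + 4\right)^{2} = 0 \cdot 3^{2} = 0 \cdot 9 = 0$)
$\left(S + \left(-21 + \left(17 - -21\right)\right) \left(\left(17 - 31\right) + 0\right)\right)^{2} = \left(0 + \left(-21 + \left(17 - -21\right)\right) \left(\left(17 - 31\right) + 0\right)\right)^{2} = \left(0 + \left(-21 + \left(17 + 21\right)\right) \left(\left(17 - 31\right) + 0\right)\right)^{2} = \left(0 + \left(-21 + 38\right) \left(-14 + 0\right)\right)^{2} = \left(0 + 17 \left(-14\right)\right)^{2} = \left(0 - 238\right)^{2} = \left(-238\right)^{2} = 56644$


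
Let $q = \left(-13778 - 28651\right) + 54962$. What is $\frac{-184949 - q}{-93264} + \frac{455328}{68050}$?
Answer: $\frac{13976090173}{1586653800} \approx 8.8085$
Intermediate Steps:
$q = 12533$ ($q = -42429 + 54962 = 12533$)
$\frac{-184949 - q}{-93264} + \frac{455328}{68050} = \frac{-184949 - 12533}{-93264} + \frac{455328}{68050} = \left(-184949 - 12533\right) \left(- \frac{1}{93264}\right) + 455328 \cdot \frac{1}{68050} = \left(-197482\right) \left(- \frac{1}{93264}\right) + \frac{227664}{34025} = \frac{98741}{46632} + \frac{227664}{34025} = \frac{13976090173}{1586653800}$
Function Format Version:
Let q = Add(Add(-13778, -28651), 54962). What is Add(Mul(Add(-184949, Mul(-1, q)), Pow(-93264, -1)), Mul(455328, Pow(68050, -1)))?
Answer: Rational(13976090173, 1586653800) ≈ 8.8085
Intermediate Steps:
q = 12533 (q = Add(-42429, 54962) = 12533)
Add(Mul(Add(-184949, Mul(-1, q)), Pow(-93264, -1)), Mul(455328, Pow(68050, -1))) = Add(Mul(Add(-184949, Mul(-1, 12533)), Pow(-93264, -1)), Mul(455328, Pow(68050, -1))) = Add(Mul(Add(-184949, -12533), Rational(-1, 93264)), Mul(455328, Rational(1, 68050))) = Add(Mul(-197482, Rational(-1, 93264)), Rational(227664, 34025)) = Add(Rational(98741, 46632), Rational(227664, 34025)) = Rational(13976090173, 1586653800)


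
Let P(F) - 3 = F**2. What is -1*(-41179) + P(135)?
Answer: 59407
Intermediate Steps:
P(F) = 3 + F**2
-1*(-41179) + P(135) = -1*(-41179) + (3 + 135**2) = 41179 + (3 + 18225) = 41179 + 18228 = 59407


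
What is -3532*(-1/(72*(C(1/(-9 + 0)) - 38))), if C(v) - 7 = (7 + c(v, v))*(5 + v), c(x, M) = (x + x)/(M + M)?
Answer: 883/146 ≈ 6.0479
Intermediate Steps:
c(x, M) = x/M (c(x, M) = (2*x)/((2*M)) = (2*x)*(1/(2*M)) = x/M)
C(v) = 47 + 8*v (C(v) = 7 + (7 + v/v)*(5 + v) = 7 + (7 + 1)*(5 + v) = 7 + 8*(5 + v) = 7 + (40 + 8*v) = 47 + 8*v)
-3532*(-1/(72*(C(1/(-9 + 0)) - 38))) = -3532*(-1/(72*((47 + 8/(-9 + 0)) - 38))) = -3532*(-1/(72*((47 + 8/(-9)) - 38))) = -3532*(-1/(72*((47 + 8*(-1/9)) - 38))) = -3532*(-1/(72*((47 - 8/9) - 38))) = -3532*(-1/(72*(415/9 - 38))) = -3532/((-72*73/9)) = -3532/(-584) = -3532*(-1/584) = 883/146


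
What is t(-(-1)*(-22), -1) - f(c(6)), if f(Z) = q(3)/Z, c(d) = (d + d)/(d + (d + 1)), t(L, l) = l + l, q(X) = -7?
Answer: 67/12 ≈ 5.5833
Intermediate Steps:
t(L, l) = 2*l
c(d) = 2*d/(1 + 2*d) (c(d) = (2*d)/(d + (1 + d)) = (2*d)/(1 + 2*d) = 2*d/(1 + 2*d))
f(Z) = -7/Z
t(-(-1)*(-22), -1) - f(c(6)) = 2*(-1) - (-7)/(2*6/(1 + 2*6)) = -2 - (-7)/(2*6/(1 + 12)) = -2 - (-7)/(2*6/13) = -2 - (-7)/(2*6*(1/13)) = -2 - (-7)/12/13 = -2 - (-7)*13/12 = -2 - 1*(-91/12) = -2 + 91/12 = 67/12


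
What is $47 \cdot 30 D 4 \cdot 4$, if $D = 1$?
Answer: $22560$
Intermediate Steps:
$47 \cdot 30 D 4 \cdot 4 = 47 \cdot 30 \cdot 1 \cdot 4 \cdot 4 = 1410 \cdot 4 \cdot 4 = 1410 \cdot 16 = 22560$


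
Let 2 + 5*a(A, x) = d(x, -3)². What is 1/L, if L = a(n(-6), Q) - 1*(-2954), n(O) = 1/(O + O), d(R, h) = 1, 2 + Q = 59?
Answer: 5/14769 ≈ 0.00033855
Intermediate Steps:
Q = 57 (Q = -2 + 59 = 57)
n(O) = 1/(2*O)
a(A, x) = -⅕ (a(A, x) = -⅖ + (⅕)*1² = -⅖ + (⅕)*1 = -⅖ + ⅕ = -⅕)
L = 14769/5 (L = -⅕ - 1*(-2954) = -⅕ + 2954 = 14769/5 ≈ 2953.8)
1/L = 1/(14769/5) = 5/14769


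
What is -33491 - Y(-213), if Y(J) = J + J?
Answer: -33065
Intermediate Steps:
Y(J) = 2*J
-33491 - Y(-213) = -33491 - 2*(-213) = -33491 - 1*(-426) = -33491 + 426 = -33065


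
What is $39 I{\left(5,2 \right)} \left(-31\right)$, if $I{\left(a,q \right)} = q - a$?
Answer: $3627$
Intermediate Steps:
$39 I{\left(5,2 \right)} \left(-31\right) = 39 \left(2 - 5\right) \left(-31\right) = 39 \left(-3\right) \left(-31\right) = \left(-117\right) \left(-31\right) = 3627$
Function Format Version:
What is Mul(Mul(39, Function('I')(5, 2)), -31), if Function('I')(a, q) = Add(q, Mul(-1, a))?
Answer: 3627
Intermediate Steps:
Mul(Mul(39, Function('I')(5, 2)), -31) = Mul(Mul(39, Add(2, Mul(-1, 5))), -31) = Mul(Mul(39, Add(2, -5)), -31) = Mul(Mul(39, -3), -31) = Mul(-117, -31) = 3627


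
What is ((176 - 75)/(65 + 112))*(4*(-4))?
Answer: -1616/177 ≈ -9.1299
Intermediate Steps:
((176 - 75)/(65 + 112))*(4*(-4)) = (101/177)*(-16) = -1616/177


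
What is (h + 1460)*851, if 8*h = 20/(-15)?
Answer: 7453909/6 ≈ 1.2423e+6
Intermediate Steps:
h = -⅙ (h = (20/(-15))/8 = (20*(-1/15))/8 = (⅛)*(-4/3) = -⅙ ≈ -0.16667)
(h + 1460)*851 = (-⅙ + 1460)*851 = (8759/6)*851 = 7453909/6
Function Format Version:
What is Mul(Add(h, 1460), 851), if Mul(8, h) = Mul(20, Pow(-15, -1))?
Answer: Rational(7453909, 6) ≈ 1.2423e+6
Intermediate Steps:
h = Rational(-1, 6) (h = Mul(Rational(1, 8), Mul(20, Pow(-15, -1))) = Mul(Rational(1, 8), Mul(20, Rational(-1, 15))) = Mul(Rational(1, 8), Rational(-4, 3)) = Rational(-1, 6) ≈ -0.16667)
Mul(Add(h, 1460), 851) = Mul(Add(Rational(-1, 6), 1460), 851) = Mul(Rational(8759, 6), 851) = Rational(7453909, 6)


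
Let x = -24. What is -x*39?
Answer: 936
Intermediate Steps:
-x*39 = -1*(-24)*39 = 24*39 = 936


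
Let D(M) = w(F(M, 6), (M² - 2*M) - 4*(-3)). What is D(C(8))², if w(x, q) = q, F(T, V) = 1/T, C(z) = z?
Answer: 3600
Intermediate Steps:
D(M) = 12 + M² - 2*M (D(M) = (M² - 2*M) - 4*(-3) = (M² - 2*M) + 12 = 12 + M² - 2*M)
D(C(8))² = (12 + 8² - 2*8)² = (12 + 64 - 16)² = 60² = 3600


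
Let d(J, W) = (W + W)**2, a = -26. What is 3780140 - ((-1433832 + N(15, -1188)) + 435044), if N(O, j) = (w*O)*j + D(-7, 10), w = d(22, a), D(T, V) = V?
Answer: 52964198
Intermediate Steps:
d(J, W) = 4*W**2 (d(J, W) = (2*W)**2 = 4*W**2)
w = 2704 (w = 4*(-26)**2 = 4*676 = 2704)
N(O, j) = 10 + 2704*O*j (N(O, j) = (2704*O)*j + 10 = 2704*O*j + 10 = 10 + 2704*O*j)
3780140 - ((-1433832 + N(15, -1188)) + 435044) = 3780140 - ((-1433832 + (10 + 2704*15*(-1188))) + 435044) = 3780140 - ((-1433832 + (10 - 48185280)) + 435044) = 3780140 - ((-1433832 - 48185270) + 435044) = 3780140 - (-49619102 + 435044) = 3780140 - 1*(-49184058) = 3780140 + 49184058 = 52964198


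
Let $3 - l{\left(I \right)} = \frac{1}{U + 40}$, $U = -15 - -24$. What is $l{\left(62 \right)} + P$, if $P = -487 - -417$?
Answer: $- \frac{3284}{49} \approx -67.02$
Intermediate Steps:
$U = 9$ ($U = -15 + 24 = 9$)
$P = -70$ ($P = -487 + 417 = -70$)
$l{\left(I \right)} = \frac{146}{49}$ ($l{\left(I \right)} = 3 - \frac{1}{9 + 40} = 3 - \frac{1}{49} = \frac{146}{49}$)
$l{\left(62 \right)} + P = \frac{146}{49} - 70 = - \frac{3284}{49}$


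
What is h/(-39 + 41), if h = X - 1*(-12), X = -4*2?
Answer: 2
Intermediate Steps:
X = -8
h = 4 (h = -8 - 1*(-12) = -8 + 12 = 4)
h/(-39 + 41) = 4/(-39 + 41) = 4/2 = (½)*4 = 2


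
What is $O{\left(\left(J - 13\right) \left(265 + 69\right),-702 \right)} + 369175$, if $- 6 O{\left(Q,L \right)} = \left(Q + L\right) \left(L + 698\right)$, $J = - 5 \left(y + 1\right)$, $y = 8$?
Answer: $\frac{1067377}{3} \approx 3.5579 \cdot 10^{5}$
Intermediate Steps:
$J = -45$ ($J = - 5 \left(8 + 1\right) = \left(-5\right) 9 = -45$)
$O{\left(Q,L \right)} = - \frac{\left(698 + L\right) \left(L + Q\right)}{6}$ ($O{\left(Q,L \right)} = - \frac{\left(Q + L\right) \left(L + 698\right)}{6} = - \frac{\left(L + Q\right) \left(698 + L\right)}{6} = - \frac{\left(698 + L\right) \left(L + Q\right)}{6}$)
$O{\left(\left(J - 13\right) \left(265 + 69\right),-702 \right)} + 369175 = \left(\left(- \frac{349}{3}\right) \left(-702\right) - \frac{349 \left(-45 - 13\right) \left(265 + 69\right)}{3} - \frac{\left(-702\right)^{2}}{6} - - 117 \left(-45 - 13\right) \left(265 + 69\right)\right) + 369175 = \left(81666 - \frac{349 \left(\left(-58\right) 334\right)}{3} - 82134 - - 117 \left(\left(-58\right) 334\right)\right) + 369175 = \left(81666 - - \frac{6760828}{3} - 82134 - \left(-117\right) \left(-19372\right)\right) + 369175 = \left(81666 + \frac{6760828}{3} - 82134 - 2266524\right) + 369175 = - \frac{40148}{3} + 369175 = \frac{1067377}{3}$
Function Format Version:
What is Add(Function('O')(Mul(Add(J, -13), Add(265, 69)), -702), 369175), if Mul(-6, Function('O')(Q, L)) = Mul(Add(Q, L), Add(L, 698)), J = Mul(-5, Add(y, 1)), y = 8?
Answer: Rational(1067377, 3) ≈ 3.5579e+5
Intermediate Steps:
J = -45 (J = Mul(-5, Add(8, 1)) = Mul(-5, 9) = -45)
Function('O')(Q, L) = Mul(Rational(-1, 6), Add(698, L), Add(L, Q)) (Function('O')(Q, L) = Mul(Rational(-1, 6), Mul(Add(Q, L), Add(L, 698))) = Mul(Rational(-1, 6), Mul(Add(L, Q), Add(698, L))) = Mul(Rational(-1, 6), Mul(Add(698, L), Add(L, Q))) = Mul(Rational(-1, 6), Add(698, L), Add(L, Q)))
Add(Function('O')(Mul(Add(J, -13), Add(265, 69)), -702), 369175) = Add(Add(Mul(Rational(-349, 3), -702), Mul(Rational(-349, 3), Mul(Add(-45, -13), Add(265, 69))), Mul(Rational(-1, 6), Pow(-702, 2)), Mul(Rational(-1, 6), -702, Mul(Add(-45, -13), Add(265, 69)))), 369175) = Add(Add(81666, Mul(Rational(-349, 3), Mul(-58, 334)), Mul(Rational(-1, 6), 492804), Mul(Rational(-1, 6), -702, Mul(-58, 334))), 369175) = Add(Add(81666, Mul(Rational(-349, 3), -19372), -82134, Mul(Rational(-1, 6), -702, -19372)), 369175) = Add(Add(81666, Rational(6760828, 3), -82134, -2266524), 369175) = Add(Rational(-40148, 3), 369175) = Rational(1067377, 3)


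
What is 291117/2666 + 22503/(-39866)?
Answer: 93110301/857119 ≈ 108.63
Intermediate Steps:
291117/2666 + 22503/(-39866) = 291117*(1/2666) + 22503*(-1/39866) = 291117/2666 - 22503/39866 = 93110301/857119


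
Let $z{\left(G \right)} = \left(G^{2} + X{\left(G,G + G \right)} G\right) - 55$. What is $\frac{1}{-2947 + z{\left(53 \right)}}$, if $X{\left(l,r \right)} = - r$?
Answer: $- \frac{1}{5811} \approx -0.00017209$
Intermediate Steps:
$z{\left(G \right)} = -55 - G^{2}$ ($z{\left(G \right)} = \left(G^{2} + - (G + G) G\right) - 55 = \left(G^{2} + - 2 G G\right) - 55 = \left(G^{2} - 2 G^{2}\right) - 55 = - G^{2} - 55 = -55 - G^{2}$)
$\frac{1}{-2947 + z{\left(53 \right)}} = \frac{1}{-2947 - 2864} = \frac{1}{-5811} = - \frac{1}{5811}$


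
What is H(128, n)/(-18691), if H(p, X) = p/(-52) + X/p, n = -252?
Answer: 1843/7775456 ≈ 0.00023703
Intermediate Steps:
H(p, X) = -p/52 + X/p (H(p, X) = p*(-1/52) + X/p = -p/52 + X/p)
H(128, n)/(-18691) = (-1/52*128 - 252/128)/(-18691) = (-32/13 - 252*1/128)*(-1/18691) = (-32/13 - 63/32)*(-1/18691) = -1843/416*(-1/18691) = 1843/7775456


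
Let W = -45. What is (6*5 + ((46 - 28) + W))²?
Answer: 9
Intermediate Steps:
(6*5 + ((46 - 28) + W))² = (6*5 + ((46 - 28) - 45))² = (30 + (18 - 45))² = (30 - 27)² = 3² = 9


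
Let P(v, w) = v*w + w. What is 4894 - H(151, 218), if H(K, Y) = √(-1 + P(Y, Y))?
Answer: 4894 - √47741 ≈ 4675.5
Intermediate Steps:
P(v, w) = w + v*w
H(K, Y) = √(-1 + Y*(1 + Y))
4894 - H(151, 218) = 4894 - √(-1 + 218*(1 + 218)) = 4894 - √(-1 + 218*219) = 4894 - √(-1 + 47742) = 4894 - √47741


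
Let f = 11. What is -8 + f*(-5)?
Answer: -63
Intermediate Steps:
-8 + f*(-5) = -8 + 11*(-5) = -8 - 55 = -63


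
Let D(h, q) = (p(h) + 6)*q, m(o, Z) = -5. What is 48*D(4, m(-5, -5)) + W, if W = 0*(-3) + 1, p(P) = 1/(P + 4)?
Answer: -1469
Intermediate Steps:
p(P) = 1/(4 + P)
D(h, q) = q*(6 + 1/(4 + h)) (D(h, q) = (1/(4 + h) + 6)*q = (6 + 1/(4 + h))*q = q*(6 + 1/(4 + h)))
W = 1 (W = 0 + 1 = 1)
48*D(4, m(-5, -5)) + W = 48*(-5*(25 + 6*4)/(4 + 4)) + 1 = 48*(-5*(25 + 24)/8) + 1 = 48*(-5*⅛*49) + 1 = 48*(-245/8) + 1 = -1470 + 1 = -1469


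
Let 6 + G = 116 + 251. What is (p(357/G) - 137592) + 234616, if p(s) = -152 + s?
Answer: 34971149/361 ≈ 96873.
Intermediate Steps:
G = 361 (G = -6 + (116 + 251) = -6 + 367 = 361)
(p(357/G) - 137592) + 234616 = ((-152 + 357/361) - 137592) + 234616 = (-54515/361 - 137592) + 234616 = -49725227/361 + 234616 = 34971149/361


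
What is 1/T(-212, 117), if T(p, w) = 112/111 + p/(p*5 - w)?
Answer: 130647/155356 ≈ 0.84095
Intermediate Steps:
T(p, w) = 112/111 + p/(-w + 5*p) (T(p, w) = 112*(1/111) + p/(5*p - w) = 112/111 + p/(-w + 5*p))
1/T(-212, 117) = 1/((-112*117 + 671*(-212))/(111*(-1*117 + 5*(-212)))) = 1/((-13104 - 142252)/(111*(-117 - 1060))) = 1/((1/111)*(-155356)/(-1177)) = 1/((1/111)*(-1/1177)*(-155356)) = 1/(155356/130647) = 130647/155356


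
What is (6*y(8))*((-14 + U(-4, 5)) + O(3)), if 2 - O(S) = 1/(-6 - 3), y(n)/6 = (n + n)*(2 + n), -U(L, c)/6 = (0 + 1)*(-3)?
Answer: 35200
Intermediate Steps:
U(L, c) = 18 (U(L, c) = -6*(0 + 1)*(-3) = -6*(-3) = 18)
y(n) = 12*n*(2 + n) (y(n) = 6*((n + n)*(2 + n)) = 6*((2*n)*(2 + n)) = 6*(2*n*(2 + n)) = 12*n*(2 + n))
O(S) = 19/9 (O(S) = 2 - 1/(-6 - 3) = 2 - 1/(-9) = 2 - 1*(-1/9) = 2 + 1/9 = 19/9)
(6*y(8))*((-14 + U(-4, 5)) + O(3)) = (6*(12*8*(2 + 8)))*((-14 + 18) + 19/9) = (6*(12*8*10))*(4 + 19/9) = (6*960)*(55/9) = 5760*(55/9) = 35200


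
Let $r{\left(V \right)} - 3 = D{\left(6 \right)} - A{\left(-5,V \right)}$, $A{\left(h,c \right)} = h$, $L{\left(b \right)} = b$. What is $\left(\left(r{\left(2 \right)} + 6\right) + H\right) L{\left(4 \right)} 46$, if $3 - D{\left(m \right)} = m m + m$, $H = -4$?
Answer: $-5336$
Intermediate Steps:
$D{\left(m \right)} = 3 - m - m^{2}$ ($D{\left(m \right)} = 3 - \left(m m + m\right) = 3 - \left(m^{2} + m\right) = 3 - \left(m + m^{2}\right) = 3 - m - m^{2}$)
$r{\left(V \right)} = -31$ ($r{\left(V \right)} = 3 - 34 = -31$)
$\left(\left(r{\left(2 \right)} + 6\right) + H\right) L{\left(4 \right)} 46 = \left(\left(-31 + 6\right) - 4\right) 4 \cdot 46 = \left(-25 - 4\right) 4 \cdot 46 = \left(-29\right) 4 \cdot 46 = \left(-116\right) 46 = -5336$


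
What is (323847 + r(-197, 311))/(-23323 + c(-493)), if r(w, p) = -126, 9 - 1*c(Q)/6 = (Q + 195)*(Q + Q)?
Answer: -323721/1786237 ≈ -0.18123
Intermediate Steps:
c(Q) = 54 - 12*Q*(195 + Q) (c(Q) = 54 - 6*(Q + 195)*(Q + Q) = 54 - 6*(195 + Q)*2*Q = 54 - 12*Q*(195 + Q))
(323847 + r(-197, 311))/(-23323 + c(-493)) = (323847 - 126)/(-23323 + (54 - 2340*(-493) - 12*(-493)²)) = 323721/(-23323 + (54 + 1153620 - 12*243049)) = 323721/(-23323 + (54 + 1153620 - 2916588)) = 323721/(-23323 - 1762914) = 323721/(-1786237) = 323721*(-1/1786237) = -323721/1786237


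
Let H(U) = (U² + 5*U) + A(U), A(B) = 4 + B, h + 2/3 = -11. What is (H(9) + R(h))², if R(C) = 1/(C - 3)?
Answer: 37368769/1936 ≈ 19302.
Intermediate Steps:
h = -35/3 (h = -⅔ - 11 = -35/3 ≈ -11.667)
R(C) = 1/(-3 + C)
H(U) = 4 + U² + 6*U (H(U) = (U² + 5*U) + (4 + U) = 4 + U² + 6*U)
(H(9) + R(h))² = ((4 + 9² + 6*9) + 1/(-3 - 35/3))² = ((4 + 81 + 54) + 1/(-44/3))² = (139 - 3/44)² = (6113/44)² = 37368769/1936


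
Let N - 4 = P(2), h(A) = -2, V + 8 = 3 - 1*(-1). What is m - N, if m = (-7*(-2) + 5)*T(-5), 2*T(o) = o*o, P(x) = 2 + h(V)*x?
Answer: 471/2 ≈ 235.50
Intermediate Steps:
V = -4 (V = -8 + (3 - 1*(-1)) = -8 + (3 + 1) = -8 + 4 = -4)
P(x) = 2 - 2*x
N = 2 (N = 4 + (2 - 2*2) = 4 + (2 - 4) = 4 - 2 = 2)
T(o) = o²/2 (T(o) = (o*o)/2 = o²/2)
m = 475/2 (m = (-7*(-2) + 5)*((½)*(-5)²) = (14 + 5)*((½)*25) = 19*(25/2) = 475/2 ≈ 237.50)
m - N = 475/2 - 1*2 = 475/2 - 2 = 471/2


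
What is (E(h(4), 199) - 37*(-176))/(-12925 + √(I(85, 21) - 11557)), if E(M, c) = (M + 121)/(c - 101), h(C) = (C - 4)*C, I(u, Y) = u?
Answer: -8249988725/16372575506 - 1276594*I*√717/8186287753 ≈ -0.50389 - 0.0041757*I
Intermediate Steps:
h(C) = C*(-4 + C) (h(C) = (-4 + C)*C = C*(-4 + C))
E(M, c) = (121 + M)/(-101 + c)
(E(h(4), 199) - 37*(-176))/(-12925 + √(I(85, 21) - 11557)) = ((121 + 4*(-4 + 4))/(-101 + 199) - 37*(-176))/(-12925 + √(85 - 11557)) = ((121 + 4*0)/98 + 6512)/(-12925 + √(-11472)) = ((121 + 0)/98 + 6512)/(-12925 + 4*I*√717) = ((1/98)*121 + 6512)/(-12925 + 4*I*√717) = (121/98 + 6512)/(-12925 + 4*I*√717) = 638297/(98*(-12925 + 4*I*√717))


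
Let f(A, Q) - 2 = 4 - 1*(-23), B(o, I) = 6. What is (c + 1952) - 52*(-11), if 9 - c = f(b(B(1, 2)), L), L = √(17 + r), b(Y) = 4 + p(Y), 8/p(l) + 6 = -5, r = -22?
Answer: 2504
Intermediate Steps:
p(l) = -8/11 (p(l) = 8/(-6 - 5) = 8/(-11) = 8*(-1/11) = -8/11)
b(Y) = 36/11 (b(Y) = 4 - 8/11 = 36/11)
L = I*√5 (L = √(17 - 22) = √(-5) = I*√5 ≈ 2.2361*I)
f(A, Q) = 29 (f(A, Q) = 2 + (4 - 1*(-23)) = 2 + (4 + 23) = 2 + 27 = 29)
c = -20 (c = 9 - 1*29 = 9 - 29 = -20)
(c + 1952) - 52*(-11) = (-20 + 1952) - 52*(-11) = 1932 + 572 = 2504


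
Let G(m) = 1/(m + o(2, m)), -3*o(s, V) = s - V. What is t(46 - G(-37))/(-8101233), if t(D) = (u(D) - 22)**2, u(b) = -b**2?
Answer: -28618230859201/50632706250000 ≈ -0.56521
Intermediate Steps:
o(s, V) = -s/3 + V/3 (o(s, V) = -(s - V)/3 = -s/3 + V/3)
G(m) = 1/(-2/3 + 4*m/3) (G(m) = 1/(m + (-1/3*2 + m/3)) = 1/(m + (-2/3 + m/3)) = 1/(-2/3 + 4*m/3))
t(D) = (-22 - D**2)**2 (t(D) = (-D**2 - 22)**2 = (-22 - D**2)**2)
t(46 - G(-37))/(-8101233) = (22 + (46 - 3/(2*(-1 + 2*(-37))))**2)**2/(-8101233) = (22 + (46 - 3/(2*(-1 - 74)))**2)**2*(-1/8101233) = (22 + (46 - 3/(2*(-75)))**2)**2*(-1/8101233) = (22 + (46 - 3*(-1)/(2*75))**2)**2*(-1/8101233) = (22 + (46 - 1*(-1/50))**2)**2*(-1/8101233) = (22 + (46 + 1/50)**2)**2*(-1/8101233) = (22 + (2301/50)**2)**2*(-1/8101233) = (22 + 5294601/2500)**2*(-1/8101233) = (5349601/2500)**2*(-1/8101233) = (28618230859201/6250000)*(-1/8101233) = -28618230859201/50632706250000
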